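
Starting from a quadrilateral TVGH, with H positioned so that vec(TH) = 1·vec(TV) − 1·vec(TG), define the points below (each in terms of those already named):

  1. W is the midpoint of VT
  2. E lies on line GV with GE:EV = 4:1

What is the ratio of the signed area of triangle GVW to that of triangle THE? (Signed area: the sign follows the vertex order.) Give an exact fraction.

Set T = (0, 0), V = (1, 0), G = (0, 1), H = (1, -1); any affine frame gives the same invariant.
1. W is the midpoint of VT ⇒ W = (1/2, 0)
2. E lies on line GV with GE:EV = 4:1 ⇒ E = (4/5, 1/5)
2·[GVW] = -1/2, 2·[THE] = 1
[GVW]:[THE] = -1/2:1 = -1/2

[GVW]:[THE] = -1/2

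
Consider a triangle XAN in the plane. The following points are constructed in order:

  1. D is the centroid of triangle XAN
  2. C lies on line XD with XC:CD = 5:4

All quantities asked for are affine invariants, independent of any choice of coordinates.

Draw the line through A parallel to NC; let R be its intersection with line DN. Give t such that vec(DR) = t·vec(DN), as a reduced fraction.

Work in coordinates with X = (0, 0), A = (1, 0), N = (0, 1).
1. D is the centroid of triangle XAN ⇒ D = (1/3, 1/3)
2. C lies on line XD with XC:CD = 5:4 ⇒ C = (5/27, 5/27)
through A parallel to NC: direction (5/27, -22/27); meets DN at R = (17/12, -11/6)
R = D + t·(N−D) with t = -13/4

t = -13/4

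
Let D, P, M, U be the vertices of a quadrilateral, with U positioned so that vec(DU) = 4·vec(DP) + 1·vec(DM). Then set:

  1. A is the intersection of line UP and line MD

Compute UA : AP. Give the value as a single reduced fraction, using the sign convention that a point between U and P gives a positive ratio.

UA:AP = -4

Choose coordinates D = (0, 0), P = (1, 0), M = (0, 1), U = (4, 1).
1. A is the intersection of line UP and line MD ⇒ A = (0, -1/3)
A = U + t·(P−U) with t = 4/3, so UA:AP = t:(1−t) = 4/3:-1/3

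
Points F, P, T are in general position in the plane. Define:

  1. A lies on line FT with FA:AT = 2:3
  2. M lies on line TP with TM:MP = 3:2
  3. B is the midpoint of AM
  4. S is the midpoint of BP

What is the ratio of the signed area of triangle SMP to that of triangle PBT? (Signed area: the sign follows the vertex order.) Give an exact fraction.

[SMP]:[PBT] = 1/5

Assign F = (0, 0), P = (1, 0), T = (0, 1) — the answer is frame-independent, so this choice is without loss of generality.
1. A lies on line FT with FA:AT = 2:3 ⇒ A = (0, 2/5)
2. M lies on line TP with TM:MP = 3:2 ⇒ M = (3/5, 2/5)
3. B is the midpoint of AM ⇒ B = (3/10, 2/5)
4. S is the midpoint of BP ⇒ S = (13/20, 1/5)
2·[SMP] = -3/50, 2·[PBT] = -3/10
[SMP]:[PBT] = -3/50:-3/10 = 1/5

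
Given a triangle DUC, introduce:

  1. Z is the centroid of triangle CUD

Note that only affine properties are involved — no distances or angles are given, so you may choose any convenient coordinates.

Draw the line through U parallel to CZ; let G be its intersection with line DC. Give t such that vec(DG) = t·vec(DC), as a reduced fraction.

Work in coordinates with D = (0, 0), U = (1, 0), C = (0, 1).
1. Z is the centroid of triangle CUD ⇒ Z = (1/3, 1/3)
through U parallel to CZ: direction (1/3, -2/3); meets DC at G = (0, 2)
G = D + t·(C−D) with t = 2

t = 2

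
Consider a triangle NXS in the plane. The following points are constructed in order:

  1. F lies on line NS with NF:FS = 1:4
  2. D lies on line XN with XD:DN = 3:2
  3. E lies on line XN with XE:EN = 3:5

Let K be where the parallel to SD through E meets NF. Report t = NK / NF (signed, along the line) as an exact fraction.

t = 125/16

Assign N = (0, 0), X = (1, 0), S = (0, 1) — the answer is frame-independent, so this choice is without loss of generality.
1. F lies on line NS with NF:FS = 1:4 ⇒ F = (0, 1/5)
2. D lies on line XN with XD:DN = 3:2 ⇒ D = (2/5, 0)
3. E lies on line XN with XE:EN = 3:5 ⇒ E = (5/8, 0)
through E parallel to SD: direction (2/5, -1); meets NF at K = (0, 25/16)
K = N + t·(F−N) with t = 125/16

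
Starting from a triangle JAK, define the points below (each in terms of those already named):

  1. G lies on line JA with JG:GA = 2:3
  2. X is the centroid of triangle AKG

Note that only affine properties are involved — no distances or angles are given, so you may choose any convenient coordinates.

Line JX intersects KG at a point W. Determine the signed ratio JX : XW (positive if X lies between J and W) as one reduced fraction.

JX:XW = -3

Choose coordinates J = (0, 0), A = (1, 0), K = (0, 1).
1. G lies on line JA with JG:GA = 2:3 ⇒ G = (2/5, 0)
2. X is the centroid of triangle AKG ⇒ X = (7/15, 1/3)
line JX meets KG at W = (14/45, 2/9)
X = J + t·(W−J) with t = 3/2, so JX:XW = 3/2:-1/2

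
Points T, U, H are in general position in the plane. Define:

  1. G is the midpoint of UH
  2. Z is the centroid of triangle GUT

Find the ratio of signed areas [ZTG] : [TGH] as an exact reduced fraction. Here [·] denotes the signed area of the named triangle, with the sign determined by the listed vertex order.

[ZTG]:[TGH] = -1/3

Choose coordinates T = (0, 0), U = (1, 0), H = (0, 1).
1. G is the midpoint of UH ⇒ G = (1/2, 1/2)
2. Z is the centroid of triangle GUT ⇒ Z = (1/2, 1/6)
2·[ZTG] = -1/6, 2·[TGH] = 1/2
[ZTG]:[TGH] = -1/6:1/2 = -1/3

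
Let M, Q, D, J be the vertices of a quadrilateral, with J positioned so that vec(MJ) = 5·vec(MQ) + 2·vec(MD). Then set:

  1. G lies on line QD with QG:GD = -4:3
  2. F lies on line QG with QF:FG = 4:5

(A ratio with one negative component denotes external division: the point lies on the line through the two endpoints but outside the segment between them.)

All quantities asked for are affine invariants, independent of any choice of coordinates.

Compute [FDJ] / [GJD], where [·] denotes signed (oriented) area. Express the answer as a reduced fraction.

[FDJ]:[GJD] = -7/27

Choose coordinates M = (0, 0), Q = (1, 0), D = (0, 1), J = (5, 2).
1. G lies on line QD with QG:GD = -4:3 ⇒ G = (-3, 4)
2. F lies on line QG with QF:FG = 4:5 ⇒ F = (-7/9, 16/9)
2·[FDJ] = 14/3, 2·[GJD] = -18
[FDJ]:[GJD] = 14/3:-18 = -7/27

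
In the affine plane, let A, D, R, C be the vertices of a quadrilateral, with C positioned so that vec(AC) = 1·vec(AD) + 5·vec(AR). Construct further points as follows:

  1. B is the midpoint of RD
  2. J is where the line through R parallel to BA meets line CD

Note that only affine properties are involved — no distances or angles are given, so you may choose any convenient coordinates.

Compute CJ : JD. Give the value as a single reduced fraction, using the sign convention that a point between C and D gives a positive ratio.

CJ:JD = 3/2

Set A = (0, 0), D = (1, 0), R = (0, 1), C = (1, 5); any affine frame gives the same invariant.
1. B is the midpoint of RD ⇒ B = (1/2, 1/2)
2. J is where the line through R parallel to BA meets line CD ⇒ J = (1, 2)
J = C + t·(D−C) with t = 3/5, so CJ:JD = t:(1−t) = 3/5:2/5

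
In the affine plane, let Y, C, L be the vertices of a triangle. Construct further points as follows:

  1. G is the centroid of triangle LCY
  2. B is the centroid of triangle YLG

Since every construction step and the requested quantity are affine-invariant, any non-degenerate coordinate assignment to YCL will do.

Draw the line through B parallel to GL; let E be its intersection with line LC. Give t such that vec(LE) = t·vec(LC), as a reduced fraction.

Assign Y = (0, 0), C = (1, 0), L = (0, 1) — the answer is frame-independent, so this choice is without loss of generality.
1. G is the centroid of triangle LCY ⇒ G = (1/3, 1/3)
2. B is the centroid of triangle YLG ⇒ B = (1/9, 4/9)
through B parallel to GL: direction (-1/3, 2/3); meets LC at E = (-1/3, 4/3)
E = L + t·(C−L) with t = -1/3

t = -1/3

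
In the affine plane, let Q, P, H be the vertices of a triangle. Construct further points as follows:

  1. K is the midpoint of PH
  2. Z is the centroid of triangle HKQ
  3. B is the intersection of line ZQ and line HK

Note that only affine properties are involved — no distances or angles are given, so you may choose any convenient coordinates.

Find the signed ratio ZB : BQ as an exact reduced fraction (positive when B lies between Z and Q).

ZB:BQ = -1/3

Set Q = (0, 0), P = (1, 0), H = (0, 1); any affine frame gives the same invariant.
1. K is the midpoint of PH ⇒ K = (1/2, 1/2)
2. Z is the centroid of triangle HKQ ⇒ Z = (1/6, 1/2)
3. B is the intersection of line ZQ and line HK ⇒ B = (1/4, 3/4)
B = Z + t·(Q−Z) with t = -1/2, so ZB:BQ = t:(1−t) = -1/2:3/2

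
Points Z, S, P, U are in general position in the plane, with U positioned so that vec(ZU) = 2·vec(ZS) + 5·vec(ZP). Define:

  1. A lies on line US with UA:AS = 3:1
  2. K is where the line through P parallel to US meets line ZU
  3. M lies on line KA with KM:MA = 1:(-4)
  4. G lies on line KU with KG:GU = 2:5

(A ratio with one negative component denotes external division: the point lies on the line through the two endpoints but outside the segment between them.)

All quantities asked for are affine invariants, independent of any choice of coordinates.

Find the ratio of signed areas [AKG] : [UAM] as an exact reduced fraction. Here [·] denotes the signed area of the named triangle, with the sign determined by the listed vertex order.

Set Z = (0, 0), S = (1, 0), P = (0, 1), U = (2, 5); any affine frame gives the same invariant.
1. A lies on line US with UA:AS = 3:1 ⇒ A = (5/4, 5/4)
2. K is where the line through P parallel to US meets line ZU ⇒ K = (-2/5, -1)
3. M lies on line KA with KM:MA = 1:(-4) ⇒ M = (-19/20, -7/4)
4. G lies on line KU with KG:GU = 2:5 ⇒ G = (2/7, 5/7)
2·[AKG] = -9/7, 2·[UAM] = -6
[AKG]:[UAM] = -9/7:-6 = 3/14

[AKG]:[UAM] = 3/14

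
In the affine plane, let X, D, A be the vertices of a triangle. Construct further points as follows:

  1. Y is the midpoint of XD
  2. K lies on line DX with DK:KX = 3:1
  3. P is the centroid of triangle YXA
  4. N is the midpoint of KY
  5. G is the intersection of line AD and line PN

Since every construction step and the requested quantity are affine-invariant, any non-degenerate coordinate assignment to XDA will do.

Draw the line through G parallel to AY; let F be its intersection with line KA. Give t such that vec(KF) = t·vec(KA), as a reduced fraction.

Assign X = (0, 0), D = (1, 0), A = (0, 1) — the answer is frame-independent, so this choice is without loss of generality.
1. Y is the midpoint of XD ⇒ Y = (1/2, 0)
2. K lies on line DX with DK:KX = 3:1 ⇒ K = (1/4, 0)
3. P is the centroid of triangle YXA ⇒ P = (1/6, 1/3)
4. N is the midpoint of KY ⇒ N = (3/8, 0)
5. G is the intersection of line AD and line PN ⇒ G = (-2/3, 5/3)
through G parallel to AY: direction (1/2, -1); meets KA at F = (1/3, -1/3)
F = K + t·(A−K) with t = -1/3

t = -1/3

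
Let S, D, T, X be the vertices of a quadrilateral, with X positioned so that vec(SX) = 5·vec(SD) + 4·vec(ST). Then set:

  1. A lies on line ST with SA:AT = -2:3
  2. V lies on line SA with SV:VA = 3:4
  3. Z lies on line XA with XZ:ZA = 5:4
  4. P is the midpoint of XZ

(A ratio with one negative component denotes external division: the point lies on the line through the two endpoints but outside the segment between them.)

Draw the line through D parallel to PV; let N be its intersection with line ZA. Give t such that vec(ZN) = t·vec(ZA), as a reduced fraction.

t = -47/80

Choose coordinates S = (0, 0), D = (1, 0), T = (0, 1), X = (5, 4).
1. A lies on line ST with SA:AT = -2:3 ⇒ A = (0, -2)
2. V lies on line SA with SV:VA = 3:4 ⇒ V = (0, -6/7)
3. Z lies on line XA with XZ:ZA = 5:4 ⇒ Z = (20/9, 2/3)
4. P is the midpoint of XZ ⇒ P = (65/18, 7/3)
through D parallel to PV: direction (-65/18, -67/21); meets ZA at N = (127/36, 67/30)
N = Z + t·(A−Z) with t = -47/80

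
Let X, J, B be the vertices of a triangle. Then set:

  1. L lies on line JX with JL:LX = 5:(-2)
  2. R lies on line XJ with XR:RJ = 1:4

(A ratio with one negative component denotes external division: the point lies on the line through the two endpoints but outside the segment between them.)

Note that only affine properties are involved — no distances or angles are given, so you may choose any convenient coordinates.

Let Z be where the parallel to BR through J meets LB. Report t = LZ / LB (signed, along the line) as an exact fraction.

t = 25/13

Choose coordinates X = (0, 0), J = (1, 0), B = (0, 1).
1. L lies on line JX with JL:LX = 5:(-2) ⇒ L = (-2/3, 0)
2. R lies on line XJ with XR:RJ = 1:4 ⇒ R = (1/5, 0)
through J parallel to BR: direction (1/5, -1); meets LB at Z = (8/13, 25/13)
Z = L + t·(B−L) with t = 25/13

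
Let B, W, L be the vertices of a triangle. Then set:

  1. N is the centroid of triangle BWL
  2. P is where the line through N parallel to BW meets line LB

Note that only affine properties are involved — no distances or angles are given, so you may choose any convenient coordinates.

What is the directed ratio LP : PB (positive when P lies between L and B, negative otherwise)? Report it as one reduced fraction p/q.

LP:PB = 2

Work in coordinates with B = (0, 0), W = (1, 0), L = (0, 1).
1. N is the centroid of triangle BWL ⇒ N = (1/3, 1/3)
2. P is where the line through N parallel to BW meets line LB ⇒ P = (0, 1/3)
P = L + t·(B−L) with t = 2/3, so LP:PB = t:(1−t) = 2/3:1/3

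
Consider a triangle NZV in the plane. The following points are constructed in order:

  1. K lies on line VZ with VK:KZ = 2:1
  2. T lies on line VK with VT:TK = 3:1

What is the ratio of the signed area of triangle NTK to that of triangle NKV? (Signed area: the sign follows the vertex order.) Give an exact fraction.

Set N = (0, 0), Z = (1, 0), V = (0, 1); any affine frame gives the same invariant.
1. K lies on line VZ with VK:KZ = 2:1 ⇒ K = (2/3, 1/3)
2. T lies on line VK with VT:TK = 3:1 ⇒ T = (1/2, 1/2)
2·[NTK] = -1/6, 2·[NKV] = 2/3
[NTK]:[NKV] = -1/6:2/3 = -1/4

[NTK]:[NKV] = -1/4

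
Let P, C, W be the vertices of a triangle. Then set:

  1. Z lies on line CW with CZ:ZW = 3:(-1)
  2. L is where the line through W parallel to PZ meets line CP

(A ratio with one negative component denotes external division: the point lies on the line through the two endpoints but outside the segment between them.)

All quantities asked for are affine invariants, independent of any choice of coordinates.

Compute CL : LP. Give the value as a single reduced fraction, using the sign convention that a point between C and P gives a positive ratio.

CL:LP = 2

Work in coordinates with P = (0, 0), C = (1, 0), W = (0, 1).
1. Z lies on line CW with CZ:ZW = 3:(-1) ⇒ Z = (-1/2, 3/2)
2. L is where the line through W parallel to PZ meets line CP ⇒ L = (1/3, 0)
L = C + t·(P−C) with t = 2/3, so CL:LP = t:(1−t) = 2/3:1/3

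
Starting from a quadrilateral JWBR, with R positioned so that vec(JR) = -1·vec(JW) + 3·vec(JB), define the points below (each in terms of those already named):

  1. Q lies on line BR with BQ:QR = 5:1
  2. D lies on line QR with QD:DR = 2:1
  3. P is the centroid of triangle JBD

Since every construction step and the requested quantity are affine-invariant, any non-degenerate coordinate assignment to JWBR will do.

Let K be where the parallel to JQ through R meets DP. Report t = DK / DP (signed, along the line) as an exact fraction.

t = -3/19

Choose coordinates J = (0, 0), W = (1, 0), B = (0, 1), R = (-1, 3).
1. Q lies on line BR with BQ:QR = 5:1 ⇒ Q = (-5/6, 8/3)
2. D lies on line QR with QD:DR = 2:1 ⇒ D = (-17/18, 26/9)
3. P is the centroid of triangle JBD ⇒ P = (-17/54, 35/27)
through R parallel to JQ: direction (-5/6, 8/3); meets DP at K = (-119/114, 179/57)
K = D + t·(P−D) with t = -3/19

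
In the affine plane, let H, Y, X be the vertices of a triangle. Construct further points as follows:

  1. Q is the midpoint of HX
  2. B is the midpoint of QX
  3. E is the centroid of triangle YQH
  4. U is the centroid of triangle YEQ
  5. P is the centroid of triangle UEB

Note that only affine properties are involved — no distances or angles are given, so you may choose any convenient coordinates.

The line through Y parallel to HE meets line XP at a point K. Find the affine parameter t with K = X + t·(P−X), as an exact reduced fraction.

t = 2

Assign H = (0, 0), Y = (1, 0), X = (0, 1) — the answer is frame-independent, so this choice is without loss of generality.
1. Q is the midpoint of HX ⇒ Q = (0, 1/2)
2. B is the midpoint of QX ⇒ B = (0, 3/4)
3. E is the centroid of triangle YQH ⇒ E = (1/3, 1/6)
4. U is the centroid of triangle YEQ ⇒ U = (4/9, 2/9)
5. P is the centroid of triangle UEB ⇒ P = (7/27, 41/108)
through Y parallel to HE: direction (1/3, 1/6); meets XP at K = (14/27, -13/54)
K = X + t·(P−X) with t = 2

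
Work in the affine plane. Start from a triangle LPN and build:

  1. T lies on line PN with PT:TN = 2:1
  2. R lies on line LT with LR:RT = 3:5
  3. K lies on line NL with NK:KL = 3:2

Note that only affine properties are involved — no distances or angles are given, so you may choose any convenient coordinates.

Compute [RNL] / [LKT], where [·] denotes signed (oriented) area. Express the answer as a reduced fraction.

Work in coordinates with L = (0, 0), P = (1, 0), N = (0, 1).
1. T lies on line PN with PT:TN = 2:1 ⇒ T = (1/3, 2/3)
2. R lies on line LT with LR:RT = 3:5 ⇒ R = (1/8, 1/4)
3. K lies on line NL with NK:KL = 3:2 ⇒ K = (0, 2/5)
2·[RNL] = 1/8, 2·[LKT] = -2/15
[RNL]:[LKT] = 1/8:-2/15 = -15/16

[RNL]:[LKT] = -15/16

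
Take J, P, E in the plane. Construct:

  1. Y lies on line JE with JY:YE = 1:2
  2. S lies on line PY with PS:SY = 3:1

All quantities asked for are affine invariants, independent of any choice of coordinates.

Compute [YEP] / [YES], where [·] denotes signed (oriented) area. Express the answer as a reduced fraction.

[YEP]:[YES] = 4

Work in coordinates with J = (0, 0), P = (1, 0), E = (0, 1).
1. Y lies on line JE with JY:YE = 1:2 ⇒ Y = (0, 1/3)
2. S lies on line PY with PS:SY = 3:1 ⇒ S = (1/4, 1/4)
2·[YEP] = -2/3, 2·[YES] = -1/6
[YEP]:[YES] = -2/3:-1/6 = 4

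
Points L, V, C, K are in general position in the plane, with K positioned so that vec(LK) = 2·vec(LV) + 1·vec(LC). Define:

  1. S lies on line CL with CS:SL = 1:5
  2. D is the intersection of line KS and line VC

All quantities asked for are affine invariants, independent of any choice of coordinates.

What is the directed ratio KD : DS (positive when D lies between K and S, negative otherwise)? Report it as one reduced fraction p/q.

Assign L = (0, 0), V = (1, 0), C = (0, 1), K = (2, 1) — the answer is frame-independent, so this choice is without loss of generality.
1. S lies on line CL with CS:SL = 1:5 ⇒ S = (0, 5/6)
2. D is the intersection of line KS and line VC ⇒ D = (2/13, 11/13)
D = K + t·(S−K) with t = 12/13, so KD:DS = t:(1−t) = 12/13:1/13

KD:DS = 12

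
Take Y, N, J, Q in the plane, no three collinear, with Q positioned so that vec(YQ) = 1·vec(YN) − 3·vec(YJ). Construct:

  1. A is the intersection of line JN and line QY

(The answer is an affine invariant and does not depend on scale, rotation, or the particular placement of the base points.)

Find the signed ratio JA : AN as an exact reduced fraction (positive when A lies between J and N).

Choose coordinates Y = (0, 0), N = (1, 0), J = (0, 1), Q = (1, -3).
1. A is the intersection of line JN and line QY ⇒ A = (-1/2, 3/2)
A = J + t·(N−J) with t = -1/2, so JA:AN = t:(1−t) = -1/2:3/2

JA:AN = -1/3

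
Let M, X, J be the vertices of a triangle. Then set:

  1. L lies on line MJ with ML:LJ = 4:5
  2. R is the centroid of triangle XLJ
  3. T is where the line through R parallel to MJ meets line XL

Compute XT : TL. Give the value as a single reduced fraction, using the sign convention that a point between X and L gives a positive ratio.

Set M = (0, 0), X = (1, 0), J = (0, 1); any affine frame gives the same invariant.
1. L lies on line MJ with ML:LJ = 4:5 ⇒ L = (0, 4/9)
2. R is the centroid of triangle XLJ ⇒ R = (1/3, 13/27)
3. T is where the line through R parallel to MJ meets line XL ⇒ T = (1/3, 8/27)
T = X + t·(L−X) with t = 2/3, so XT:TL = t:(1−t) = 2/3:1/3

XT:TL = 2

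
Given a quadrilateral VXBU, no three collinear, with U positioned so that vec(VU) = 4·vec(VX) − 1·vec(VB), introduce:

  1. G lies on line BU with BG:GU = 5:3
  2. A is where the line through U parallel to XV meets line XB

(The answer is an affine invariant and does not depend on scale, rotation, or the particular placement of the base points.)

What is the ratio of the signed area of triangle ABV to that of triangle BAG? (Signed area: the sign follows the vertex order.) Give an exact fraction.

Set V = (0, 0), X = (1, 0), B = (0, 1), U = (4, -1); any affine frame gives the same invariant.
1. G lies on line BU with BG:GU = 5:3 ⇒ G = (5/2, -1/4)
2. A is where the line through U parallel to XV meets line XB ⇒ A = (2, -1)
2·[ABV] = 2, 2·[BAG] = 5/2
[ABV]:[BAG] = 2:5/2 = 4/5

[ABV]:[BAG] = 4/5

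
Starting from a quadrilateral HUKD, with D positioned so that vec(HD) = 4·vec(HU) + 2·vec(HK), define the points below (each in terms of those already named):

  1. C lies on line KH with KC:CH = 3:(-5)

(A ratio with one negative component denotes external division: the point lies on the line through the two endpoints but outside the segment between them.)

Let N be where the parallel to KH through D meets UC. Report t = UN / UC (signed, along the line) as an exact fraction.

t = -3

Assign H = (0, 0), U = (1, 0), K = (0, 1), D = (4, 2) — the answer is frame-independent, so this choice is without loss of generality.
1. C lies on line KH with KC:CH = 3:(-5) ⇒ C = (0, 5/2)
through D parallel to KH: direction (0, -1); meets UC at N = (4, -15/2)
N = U + t·(C−U) with t = -3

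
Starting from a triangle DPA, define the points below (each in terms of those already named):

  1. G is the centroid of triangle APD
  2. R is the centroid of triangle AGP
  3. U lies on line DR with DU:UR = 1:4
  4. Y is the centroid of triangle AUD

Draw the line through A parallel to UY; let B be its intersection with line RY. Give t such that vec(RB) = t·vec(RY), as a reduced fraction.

t = 3/4

Assign D = (0, 0), P = (1, 0), A = (0, 1) — the answer is frame-independent, so this choice is without loss of generality.
1. G is the centroid of triangle APD ⇒ G = (1/3, 1/3)
2. R is the centroid of triangle AGP ⇒ R = (4/9, 4/9)
3. U lies on line DR with DU:UR = 1:4 ⇒ U = (4/45, 4/45)
4. Y is the centroid of triangle AUD ⇒ Y = (4/135, 49/135)
through A parallel to UY: direction (-8/135, 37/135); meets RY at B = (2/15, 23/60)
B = R + t·(Y−R) with t = 3/4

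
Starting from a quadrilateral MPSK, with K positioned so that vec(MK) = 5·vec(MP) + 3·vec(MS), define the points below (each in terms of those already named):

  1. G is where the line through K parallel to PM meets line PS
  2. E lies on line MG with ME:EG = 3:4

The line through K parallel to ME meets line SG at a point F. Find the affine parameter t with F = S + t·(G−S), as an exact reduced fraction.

t = -19/2

Work in coordinates with M = (0, 0), P = (1, 0), S = (0, 1), K = (5, 3).
1. G is where the line through K parallel to PM meets line PS ⇒ G = (-2, 3)
2. E lies on line MG with ME:EG = 3:4 ⇒ E = (-6/7, 9/7)
through K parallel to ME: direction (-6/7, 9/7); meets SG at F = (19, -18)
F = S + t·(G−S) with t = -19/2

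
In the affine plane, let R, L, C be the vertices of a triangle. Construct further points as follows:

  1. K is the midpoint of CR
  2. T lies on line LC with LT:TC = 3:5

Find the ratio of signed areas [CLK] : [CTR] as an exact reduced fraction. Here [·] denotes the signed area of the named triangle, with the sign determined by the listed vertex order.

Set R = (0, 0), L = (1, 0), C = (0, 1); any affine frame gives the same invariant.
1. K is the midpoint of CR ⇒ K = (0, 1/2)
2. T lies on line LC with LT:TC = 3:5 ⇒ T = (5/8, 3/8)
2·[CLK] = -1/2, 2·[CTR] = -5/8
[CLK]:[CTR] = -1/2:-5/8 = 4/5

[CLK]:[CTR] = 4/5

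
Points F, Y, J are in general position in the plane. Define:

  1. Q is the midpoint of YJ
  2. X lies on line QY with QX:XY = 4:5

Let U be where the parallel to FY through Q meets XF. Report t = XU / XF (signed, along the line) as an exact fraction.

Assign F = (0, 0), Y = (1, 0), J = (0, 1) — the answer is frame-independent, so this choice is without loss of generality.
1. Q is the midpoint of YJ ⇒ Q = (1/2, 1/2)
2. X lies on line QY with QX:XY = 4:5 ⇒ X = (13/18, 5/18)
through Q parallel to FY: direction (1, 0); meets XF at U = (13/10, 1/2)
U = X + t·(F−X) with t = -4/5

t = -4/5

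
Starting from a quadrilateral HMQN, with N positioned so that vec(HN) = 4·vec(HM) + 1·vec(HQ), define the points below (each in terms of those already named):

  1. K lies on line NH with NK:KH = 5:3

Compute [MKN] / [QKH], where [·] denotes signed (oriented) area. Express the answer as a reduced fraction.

Choose coordinates H = (0, 0), M = (1, 0), Q = (0, 1), N = (4, 1).
1. K lies on line NH with NK:KH = 5:3 ⇒ K = (3/2, 3/8)
2·[MKN] = -5/8, 2·[QKH] = -3/2
[MKN]:[QKH] = -5/8:-3/2 = 5/12

[MKN]:[QKH] = 5/12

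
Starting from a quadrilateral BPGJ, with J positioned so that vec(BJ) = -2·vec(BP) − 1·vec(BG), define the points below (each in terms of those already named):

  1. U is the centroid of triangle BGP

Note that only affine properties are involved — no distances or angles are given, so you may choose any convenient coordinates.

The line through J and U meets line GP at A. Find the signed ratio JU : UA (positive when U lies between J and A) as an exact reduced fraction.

Choose coordinates B = (0, 0), P = (1, 0), G = (0, 1), J = (-2, -1).
1. U is the centroid of triangle BGP ⇒ U = (1/3, 1/3)
line JU meets GP at A = (6/11, 5/11)
U = J + t·(A−J) with t = 11/12, so JU:UA = 11/12:1/12

JU:UA = 11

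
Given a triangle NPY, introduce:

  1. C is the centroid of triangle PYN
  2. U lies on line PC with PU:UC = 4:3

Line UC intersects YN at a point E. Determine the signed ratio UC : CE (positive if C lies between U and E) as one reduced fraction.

Choose coordinates N = (0, 0), P = (1, 0), Y = (0, 1).
1. C is the centroid of triangle PYN ⇒ C = (1/3, 1/3)
2. U lies on line PC with PU:UC = 4:3 ⇒ U = (13/21, 4/21)
line UC meets YN at E = (0, 1/2)
C = U + t·(E−U) with t = 6/13, so UC:CE = 6/13:7/13

UC:CE = 6/7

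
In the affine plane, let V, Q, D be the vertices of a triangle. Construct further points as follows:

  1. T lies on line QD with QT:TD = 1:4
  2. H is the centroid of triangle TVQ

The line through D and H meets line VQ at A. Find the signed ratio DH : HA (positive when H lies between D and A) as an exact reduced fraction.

Assign V = (0, 0), Q = (1, 0), D = (0, 1) — the answer is frame-independent, so this choice is without loss of generality.
1. T lies on line QD with QT:TD = 1:4 ⇒ T = (4/5, 1/5)
2. H is the centroid of triangle TVQ ⇒ H = (3/5, 1/15)
line DH meets VQ at A = (9/14, 0)
H = D + t·(A−D) with t = 14/15, so DH:HA = 14/15:1/15

DH:HA = 14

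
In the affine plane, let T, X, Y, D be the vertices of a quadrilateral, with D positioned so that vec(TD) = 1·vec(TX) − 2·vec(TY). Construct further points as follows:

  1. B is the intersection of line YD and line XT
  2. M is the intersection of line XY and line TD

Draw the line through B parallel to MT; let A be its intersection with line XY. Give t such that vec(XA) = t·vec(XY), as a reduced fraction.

Work in coordinates with T = (0, 0), X = (1, 0), Y = (0, 1), D = (1, -2).
1. B is the intersection of line YD and line XT ⇒ B = (1/3, 0)
2. M is the intersection of line XY and line TD ⇒ M = (-1, 2)
through B parallel to MT: direction (1, -2); meets XY at A = (-1/3, 4/3)
A = X + t·(Y−X) with t = 4/3

t = 4/3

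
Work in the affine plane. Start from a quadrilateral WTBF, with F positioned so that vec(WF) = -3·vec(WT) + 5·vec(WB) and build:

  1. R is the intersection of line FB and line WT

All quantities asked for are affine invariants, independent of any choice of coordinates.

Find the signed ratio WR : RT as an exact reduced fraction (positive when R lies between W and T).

WR:RT = 3

Choose coordinates W = (0, 0), T = (1, 0), B = (0, 1), F = (-3, 5).
1. R is the intersection of line FB and line WT ⇒ R = (3/4, 0)
R = W + t·(T−W) with t = 3/4, so WR:RT = t:(1−t) = 3/4:1/4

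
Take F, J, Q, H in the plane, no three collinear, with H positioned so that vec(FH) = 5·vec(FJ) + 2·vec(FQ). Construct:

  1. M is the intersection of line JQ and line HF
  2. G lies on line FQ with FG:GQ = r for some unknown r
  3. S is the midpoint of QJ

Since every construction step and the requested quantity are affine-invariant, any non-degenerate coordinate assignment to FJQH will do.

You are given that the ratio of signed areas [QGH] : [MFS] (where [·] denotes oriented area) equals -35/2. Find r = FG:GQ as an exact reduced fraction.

Assign F = (0, 0), J = (1, 0), Q = (0, 1), H = (5, 2) — the answer is frame-independent, so this choice is without loss of generality.
1. M is the intersection of line JQ and line HF ⇒ M = (5/7, 2/7)
2. With FG:GQ = r, write λ = r/(r+1) so G = F + λ·(Q−F); G is affine-linear in λ
3. S is the midpoint of QJ ⇒ S = (1/2, 1/2)
Every point depending on G is an affine combination of G and λ-independent points, so each such coordinate is linear in λ; the λ² term in each signed area is a multiple of (Q−F)×(Q−F) = 0, so 2·[QGH] and 2·[MFS] are each linear in λ. Evaluating at λ=0 and λ=1:
  2·[QGH] = -5·λ + 5,   2·[MFS] = -3/14
So [QGH]:[MFS] = (-5·λ + 5) / (-3/14). Setting this equal to -35/2:
  -5·λ + 5 = -35/2·(-3/14)  ⇒  λ = 1/4
Then r = λ/(1−λ) = (1/4)/(3/4) = 1/3. Check: with r = 1/3, G = (0, 1/4) and [QGH]:[MFS] = -35/2 as required.

r = 1/3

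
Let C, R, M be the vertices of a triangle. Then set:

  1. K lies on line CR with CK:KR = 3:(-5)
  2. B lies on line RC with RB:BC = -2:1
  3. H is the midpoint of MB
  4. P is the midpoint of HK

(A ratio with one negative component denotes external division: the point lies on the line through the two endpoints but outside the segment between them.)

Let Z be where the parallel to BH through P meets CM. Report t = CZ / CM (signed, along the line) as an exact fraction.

t = 5/4

Work in coordinates with C = (0, 0), R = (1, 0), M = (0, 1).
1. K lies on line CR with CK:KR = 3:(-5) ⇒ K = (-3/2, 0)
2. B lies on line RC with RB:BC = -2:1 ⇒ B = (-1, 0)
3. H is the midpoint of MB ⇒ H = (-1/2, 1/2)
4. P is the midpoint of HK ⇒ P = (-1, 1/4)
through P parallel to BH: direction (1/2, 1/2); meets CM at Z = (0, 5/4)
Z = C + t·(M−C) with t = 5/4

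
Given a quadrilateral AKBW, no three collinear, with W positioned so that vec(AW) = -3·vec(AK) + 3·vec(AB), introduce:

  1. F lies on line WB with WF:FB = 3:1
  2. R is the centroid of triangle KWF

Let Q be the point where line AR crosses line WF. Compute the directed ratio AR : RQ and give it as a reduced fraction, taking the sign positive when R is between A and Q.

AR:RQ = 8

Work in coordinates with A = (0, 0), K = (1, 0), B = (0, 1), W = (-3, 3).
1. F lies on line WB with WF:FB = 3:1 ⇒ F = (-3/4, 3/2)
2. R is the centroid of triangle KWF ⇒ R = (-11/12, 3/2)
line AR meets WF at Q = (-33/32, 27/16)
R = A + t·(Q−A) with t = 8/9, so AR:RQ = 8/9:1/9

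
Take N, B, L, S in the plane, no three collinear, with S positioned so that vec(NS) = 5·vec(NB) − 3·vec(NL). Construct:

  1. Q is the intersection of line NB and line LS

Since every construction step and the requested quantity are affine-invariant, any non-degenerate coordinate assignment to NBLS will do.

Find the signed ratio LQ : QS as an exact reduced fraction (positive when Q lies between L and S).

LQ:QS = 1/3

Set N = (0, 0), B = (1, 0), L = (0, 1), S = (5, -3); any affine frame gives the same invariant.
1. Q is the intersection of line NB and line LS ⇒ Q = (5/4, 0)
Q = L + t·(S−L) with t = 1/4, so LQ:QS = t:(1−t) = 1/4:3/4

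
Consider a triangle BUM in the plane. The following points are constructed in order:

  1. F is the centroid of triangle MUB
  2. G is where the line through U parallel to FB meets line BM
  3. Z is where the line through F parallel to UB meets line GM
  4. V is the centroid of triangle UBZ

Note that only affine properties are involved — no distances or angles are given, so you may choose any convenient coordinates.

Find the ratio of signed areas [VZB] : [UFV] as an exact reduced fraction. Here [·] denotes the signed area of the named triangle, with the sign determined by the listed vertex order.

[VZB]:[UFV] = 3/4

Choose coordinates B = (0, 0), U = (1, 0), M = (0, 1).
1. F is the centroid of triangle MUB ⇒ F = (1/3, 1/3)
2. G is where the line through U parallel to FB meets line BM ⇒ G = (0, -1)
3. Z is where the line through F parallel to UB meets line GM ⇒ Z = (0, 1/3)
4. V is the centroid of triangle UBZ ⇒ V = (1/3, 1/9)
2·[VZB] = 1/9, 2·[UFV] = 4/27
[VZB]:[UFV] = 1/9:4/27 = 3/4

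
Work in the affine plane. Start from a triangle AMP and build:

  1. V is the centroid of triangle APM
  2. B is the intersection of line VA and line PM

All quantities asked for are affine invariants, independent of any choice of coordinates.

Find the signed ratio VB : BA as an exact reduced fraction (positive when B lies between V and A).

VB:BA = -1/3

Choose coordinates A = (0, 0), M = (1, 0), P = (0, 1).
1. V is the centroid of triangle APM ⇒ V = (1/3, 1/3)
2. B is the intersection of line VA and line PM ⇒ B = (1/2, 1/2)
B = V + t·(A−V) with t = -1/2, so VB:BA = t:(1−t) = -1/2:3/2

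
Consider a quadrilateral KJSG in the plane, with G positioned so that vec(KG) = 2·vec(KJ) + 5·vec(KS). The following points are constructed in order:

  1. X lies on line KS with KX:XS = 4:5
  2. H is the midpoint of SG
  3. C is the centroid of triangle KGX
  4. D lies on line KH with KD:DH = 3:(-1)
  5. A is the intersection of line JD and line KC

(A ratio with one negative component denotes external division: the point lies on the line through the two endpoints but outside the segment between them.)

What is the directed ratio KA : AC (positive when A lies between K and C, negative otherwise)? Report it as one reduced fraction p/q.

KA:AC = -243/130

Work in coordinates with K = (0, 0), J = (1, 0), S = (0, 1), G = (2, 5).
1. X lies on line KS with KX:XS = 4:5 ⇒ X = (0, 4/9)
2. H is the midpoint of SG ⇒ H = (1, 3)
3. C is the centroid of triangle KGX ⇒ C = (2/3, 49/27)
4. D lies on line KH with KD:DH = 3:(-1) ⇒ D = (3/2, 9/2)
5. A is the intersection of line JD and line KC ⇒ A = (162/113, 441/113)
A = K + t·(C−K) with t = 243/113, so KA:AC = t:(1−t) = 243/113:-130/113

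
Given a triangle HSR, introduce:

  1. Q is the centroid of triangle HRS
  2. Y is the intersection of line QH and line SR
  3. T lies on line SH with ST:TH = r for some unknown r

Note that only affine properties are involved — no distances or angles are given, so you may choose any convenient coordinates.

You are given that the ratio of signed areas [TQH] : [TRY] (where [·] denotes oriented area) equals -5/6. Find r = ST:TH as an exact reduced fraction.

r = 4/5

Set H = (0, 0), S = (1, 0), R = (0, 1); any affine frame gives the same invariant.
1. Q is the centroid of triangle HRS ⇒ Q = (1/3, 1/3)
2. Y is the intersection of line QH and line SR ⇒ Y = (1/2, 1/2)
3. With ST:TH = r, write λ = r/(r+1) so T = S + λ·(H−S); T is affine-linear in λ
Every point depending on T is an affine combination of T and λ-independent points, so each such coordinate is linear in λ; the λ² term in each signed area is a multiple of (H−S)×(H−S) = 0, so 2·[TQH] and 2·[TRY] are each linear in λ. Evaluating at λ=0 and λ=1:
  2·[TQH] = -1/3·λ + 1/3,   2·[TRY] = -1/2·λ
So [TQH]:[TRY] = (-1/3·λ + 1/3) / (-1/2·λ). Setting this equal to -5/6:
  -1/3·λ + 1/3 = -5/6·(-1/2·λ)  ⇒  λ = 4/9
Then r = λ/(1−λ) = (4/9)/(5/9) = 4/5. Check: with r = 4/5, T = (5/9, 0) and [TQH]:[TRY] = -5/6 as required.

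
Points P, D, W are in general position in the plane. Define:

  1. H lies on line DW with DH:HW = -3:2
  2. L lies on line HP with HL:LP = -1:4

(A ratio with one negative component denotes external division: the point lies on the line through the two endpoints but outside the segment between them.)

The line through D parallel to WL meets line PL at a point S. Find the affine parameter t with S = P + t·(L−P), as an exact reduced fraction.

t = 9/8

Work in coordinates with P = (0, 0), D = (1, 0), W = (0, 1).
1. H lies on line DW with DH:HW = -3:2 ⇒ H = (-2, 3)
2. L lies on line HP with HL:LP = -1:4 ⇒ L = (-8/3, 4)
through D parallel to WL: direction (-8/3, 3); meets PL at S = (-3, 9/2)
S = P + t·(L−P) with t = 9/8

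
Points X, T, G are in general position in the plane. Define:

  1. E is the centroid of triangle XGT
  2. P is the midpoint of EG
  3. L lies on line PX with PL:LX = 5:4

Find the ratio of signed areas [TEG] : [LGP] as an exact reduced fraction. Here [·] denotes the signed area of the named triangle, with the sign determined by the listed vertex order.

Set X = (0, 0), T = (1, 0), G = (0, 1); any affine frame gives the same invariant.
1. E is the centroid of triangle XGT ⇒ E = (1/3, 1/3)
2. P is the midpoint of EG ⇒ P = (1/6, 2/3)
3. L lies on line PX with PL:LX = 5:4 ⇒ L = (2/27, 8/27)
2·[TEG] = -1/3, 2·[LGP] = -5/54
[TEG]:[LGP] = -1/3:-5/54 = 18/5

[TEG]:[LGP] = 18/5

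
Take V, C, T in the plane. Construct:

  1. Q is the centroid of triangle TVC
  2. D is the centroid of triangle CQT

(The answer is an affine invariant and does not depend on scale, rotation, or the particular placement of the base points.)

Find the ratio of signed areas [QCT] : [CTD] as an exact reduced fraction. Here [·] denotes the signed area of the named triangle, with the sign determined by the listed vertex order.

[QCT]:[CTD] = 3

Choose coordinates V = (0, 0), C = (1, 0), T = (0, 1).
1. Q is the centroid of triangle TVC ⇒ Q = (1/3, 1/3)
2. D is the centroid of triangle CQT ⇒ D = (4/9, 4/9)
2·[QCT] = 1/3, 2·[CTD] = 1/9
[QCT]:[CTD] = 1/3:1/9 = 3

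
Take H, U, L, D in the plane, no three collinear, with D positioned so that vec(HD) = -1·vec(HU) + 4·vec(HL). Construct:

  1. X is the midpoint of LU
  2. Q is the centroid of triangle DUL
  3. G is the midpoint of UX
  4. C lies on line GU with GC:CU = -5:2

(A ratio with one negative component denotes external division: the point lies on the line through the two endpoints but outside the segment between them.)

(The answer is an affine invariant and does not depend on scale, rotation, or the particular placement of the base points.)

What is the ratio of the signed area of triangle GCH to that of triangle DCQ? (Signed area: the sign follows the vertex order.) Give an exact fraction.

[GCH]:[DCQ] = 15/32

Choose coordinates H = (0, 0), U = (1, 0), L = (0, 1), D = (-1, 4).
1. X is the midpoint of LU ⇒ X = (1/2, 1/2)
2. Q is the centroid of triangle DUL ⇒ Q = (0, 5/3)
3. G is the midpoint of UX ⇒ G = (3/4, 1/4)
4. C lies on line GU with GC:CU = -5:2 ⇒ C = (7/6, -1/6)
2·[GCH] = -5/12, 2·[DCQ] = -8/9
[GCH]:[DCQ] = -5/12:-8/9 = 15/32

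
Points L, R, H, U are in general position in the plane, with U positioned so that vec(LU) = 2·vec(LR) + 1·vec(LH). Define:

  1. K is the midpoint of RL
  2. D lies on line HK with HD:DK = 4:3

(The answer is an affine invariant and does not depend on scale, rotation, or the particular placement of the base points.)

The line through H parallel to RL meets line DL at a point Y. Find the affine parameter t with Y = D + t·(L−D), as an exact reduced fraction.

Choose coordinates L = (0, 0), R = (1, 0), H = (0, 1), U = (2, 1).
1. K is the midpoint of RL ⇒ K = (1/2, 0)
2. D lies on line HK with HD:DK = 4:3 ⇒ D = (2/7, 3/7)
through H parallel to RL: direction (-1, 0); meets DL at Y = (2/3, 1)
Y = D + t·(L−D) with t = -4/3

t = -4/3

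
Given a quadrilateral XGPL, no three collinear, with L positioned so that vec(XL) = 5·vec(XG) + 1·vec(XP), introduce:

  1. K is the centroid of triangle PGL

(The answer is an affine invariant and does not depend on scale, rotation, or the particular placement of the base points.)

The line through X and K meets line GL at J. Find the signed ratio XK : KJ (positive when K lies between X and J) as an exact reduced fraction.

Choose coordinates X = (0, 0), G = (1, 0), P = (0, 1), L = (5, 1).
1. K is the centroid of triangle PGL ⇒ K = (2, 2/3)
line XK meets GL at J = (-3, -1)
K = X + t·(J−X) with t = -2/3, so XK:KJ = -2/3:5/3

XK:KJ = -2/5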